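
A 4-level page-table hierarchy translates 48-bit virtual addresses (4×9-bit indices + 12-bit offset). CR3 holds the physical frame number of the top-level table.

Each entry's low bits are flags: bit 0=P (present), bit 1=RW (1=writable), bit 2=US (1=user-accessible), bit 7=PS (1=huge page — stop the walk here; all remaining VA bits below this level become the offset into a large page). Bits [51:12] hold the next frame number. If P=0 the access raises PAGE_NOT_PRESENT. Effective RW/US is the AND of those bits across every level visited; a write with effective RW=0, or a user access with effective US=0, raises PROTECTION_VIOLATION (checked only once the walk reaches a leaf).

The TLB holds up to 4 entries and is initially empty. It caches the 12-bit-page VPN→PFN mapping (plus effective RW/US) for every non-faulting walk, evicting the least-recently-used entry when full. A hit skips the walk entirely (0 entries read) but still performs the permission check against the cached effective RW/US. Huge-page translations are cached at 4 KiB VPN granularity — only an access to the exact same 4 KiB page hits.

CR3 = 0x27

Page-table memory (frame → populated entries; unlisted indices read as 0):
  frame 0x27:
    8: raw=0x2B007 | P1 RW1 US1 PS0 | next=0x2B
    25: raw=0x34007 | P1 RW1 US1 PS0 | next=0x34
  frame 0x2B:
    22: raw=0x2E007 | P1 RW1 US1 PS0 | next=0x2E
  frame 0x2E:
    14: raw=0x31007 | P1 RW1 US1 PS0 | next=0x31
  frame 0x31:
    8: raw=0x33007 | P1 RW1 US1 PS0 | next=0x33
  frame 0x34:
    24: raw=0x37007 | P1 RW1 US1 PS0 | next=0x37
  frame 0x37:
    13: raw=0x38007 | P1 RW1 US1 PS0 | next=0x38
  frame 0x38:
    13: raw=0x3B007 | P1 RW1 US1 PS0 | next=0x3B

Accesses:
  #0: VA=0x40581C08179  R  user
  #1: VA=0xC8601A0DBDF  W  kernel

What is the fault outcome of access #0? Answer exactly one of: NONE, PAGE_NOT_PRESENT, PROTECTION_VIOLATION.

Per-access translation:
#0 VA=0x40581C08179 (r,user):
  L0: frame=0x27 idx=8 entry=0x2B007 [P=1 RW=1 US=1 PS=0]
  L1: frame=0x2B idx=22 entry=0x2E007 [P=1 RW=1 US=1 PS=0]
  L2: frame=0x2E idx=14 entry=0x31007 [P=1 RW=1 US=1 PS=0]
  L3: frame=0x31 idx=8 entry=0x33007 [P=1 RW=1 US=1 PS=0]
  → PA=0x33179  (4 entries read)
#1 VA=0xC8601A0DBDF (w,kernel):
  L0: frame=0x27 idx=25 entry=0x34007 [P=1 RW=1 US=1 PS=0]
  L1: frame=0x34 idx=24 entry=0x37007 [P=1 RW=1 US=1 PS=0]
  L2: frame=0x37 idx=13 entry=0x38007 [P=1 RW=1 US=1 PS=0]
  L3: frame=0x38 idx=13 entry=0x3B007 [P=1 RW=1 US=1 PS=0]
  → PA=0x3BBDF  (4 entries read)

Access #0 fault: NONE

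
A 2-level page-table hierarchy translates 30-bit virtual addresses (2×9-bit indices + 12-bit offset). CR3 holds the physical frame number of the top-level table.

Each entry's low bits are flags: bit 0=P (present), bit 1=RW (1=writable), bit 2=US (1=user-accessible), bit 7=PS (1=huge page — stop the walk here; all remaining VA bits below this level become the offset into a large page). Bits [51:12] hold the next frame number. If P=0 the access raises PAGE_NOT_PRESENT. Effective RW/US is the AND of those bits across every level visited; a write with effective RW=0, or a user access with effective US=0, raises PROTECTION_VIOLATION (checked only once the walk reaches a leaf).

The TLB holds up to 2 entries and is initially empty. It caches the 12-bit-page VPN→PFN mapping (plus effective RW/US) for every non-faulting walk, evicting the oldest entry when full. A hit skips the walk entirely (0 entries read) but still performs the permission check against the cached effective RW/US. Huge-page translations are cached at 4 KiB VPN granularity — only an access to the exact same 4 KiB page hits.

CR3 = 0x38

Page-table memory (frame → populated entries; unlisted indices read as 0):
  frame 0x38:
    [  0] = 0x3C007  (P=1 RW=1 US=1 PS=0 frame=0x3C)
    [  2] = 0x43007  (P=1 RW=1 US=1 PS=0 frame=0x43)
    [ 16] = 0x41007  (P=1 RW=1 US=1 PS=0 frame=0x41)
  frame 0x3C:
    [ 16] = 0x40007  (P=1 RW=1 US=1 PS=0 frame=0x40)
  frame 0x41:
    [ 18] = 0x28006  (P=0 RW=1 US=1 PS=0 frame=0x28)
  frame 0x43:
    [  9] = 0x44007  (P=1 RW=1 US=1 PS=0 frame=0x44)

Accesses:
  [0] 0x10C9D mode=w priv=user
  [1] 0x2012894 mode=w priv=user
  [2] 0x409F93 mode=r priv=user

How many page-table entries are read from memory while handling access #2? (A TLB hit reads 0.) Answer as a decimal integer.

Walk each access:
#0 VA=0x10C9D (w,user):
  L0: frame=0x38 idx=0 entry=0x3C007 [P=1 RW=1 US=1 PS=0]
  L1: frame=0x3C idx=16 entry=0x40007 [P=1 RW=1 US=1 PS=0]
  ⇒ phys 0x40C9D  [2 reads]
#1 VA=0x2012894 (w,user):
  L0: frame=0x38 idx=16 entry=0x41007 [P=1 RW=1 US=1 PS=0]
  L1: frame=0x41 idx=18 entry=0x28006 [P=0 RW=1 US=1 PS=0]
  → PAGE_NOT_PRESENT  (2 entries read)
#2 VA=0x409F93 (r,user):
  L0: frame=0x38 idx=2 entry=0x43007 [P=1 RW=1 US=1 PS=0]
  L1: frame=0x43 idx=9 entry=0x44007 [P=1 RW=1 US=1 PS=0]
  ⇒ phys 0x44F93  [2 reads]

Entries read for #2: 2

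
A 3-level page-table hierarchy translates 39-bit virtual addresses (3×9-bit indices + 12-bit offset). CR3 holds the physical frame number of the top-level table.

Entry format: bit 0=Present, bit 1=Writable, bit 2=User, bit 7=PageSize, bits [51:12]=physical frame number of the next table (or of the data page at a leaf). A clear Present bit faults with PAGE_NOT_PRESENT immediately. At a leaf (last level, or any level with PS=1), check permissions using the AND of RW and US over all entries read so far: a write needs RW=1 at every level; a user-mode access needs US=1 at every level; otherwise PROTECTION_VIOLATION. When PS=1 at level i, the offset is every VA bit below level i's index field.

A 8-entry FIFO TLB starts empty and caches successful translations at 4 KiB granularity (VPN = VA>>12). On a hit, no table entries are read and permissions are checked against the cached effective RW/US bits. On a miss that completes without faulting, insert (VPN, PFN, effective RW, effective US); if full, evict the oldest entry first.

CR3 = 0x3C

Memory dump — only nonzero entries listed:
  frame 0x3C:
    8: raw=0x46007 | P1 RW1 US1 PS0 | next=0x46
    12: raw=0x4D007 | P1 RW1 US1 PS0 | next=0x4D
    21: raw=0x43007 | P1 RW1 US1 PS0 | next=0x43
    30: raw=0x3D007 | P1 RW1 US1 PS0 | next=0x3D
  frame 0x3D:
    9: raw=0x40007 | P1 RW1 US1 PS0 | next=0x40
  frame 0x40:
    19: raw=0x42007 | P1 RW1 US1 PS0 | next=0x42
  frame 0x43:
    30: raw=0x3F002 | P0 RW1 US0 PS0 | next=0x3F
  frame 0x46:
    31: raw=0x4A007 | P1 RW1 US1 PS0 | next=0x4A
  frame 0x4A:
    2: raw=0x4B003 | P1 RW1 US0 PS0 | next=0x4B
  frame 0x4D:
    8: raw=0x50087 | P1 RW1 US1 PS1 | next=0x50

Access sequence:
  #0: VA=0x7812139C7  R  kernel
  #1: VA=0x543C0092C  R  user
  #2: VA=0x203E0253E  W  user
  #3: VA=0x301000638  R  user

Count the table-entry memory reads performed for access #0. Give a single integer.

Walk each access:
#0 VA=0x7812139C7 (r,kernel):
  lvl0: tbl 0x3C, slot 30 ⇒ 0x3D007 (P1/RW1/US1/PS0)
  lvl1: tbl 0x3D, slot 9 ⇒ 0x40007 (P1/RW1/US1/PS0)
  lvl2: tbl 0x40, slot 19 ⇒ 0x42007 (P1/RW1/US1/PS0)
  ⇒ phys 0x429C7  [3 reads]
#1 VA=0x543C0092C (r,user):
  lvl0: tbl 0x3C, slot 21 ⇒ 0x43007 (P1/RW1/US1/PS0)
  lvl1: tbl 0x43, slot 30 ⇒ 0x3F002 (P0/RW1/US0/PS0)
  ✗ PAGE_NOT_PRESENT  [2 reads]
#2 VA=0x203E0253E (w,user):
  lvl0: tbl 0x3C, slot 8 ⇒ 0x46007 (P1/RW1/US1/PS0)
  lvl1: tbl 0x46, slot 31 ⇒ 0x4A007 (P1/RW1/US1/PS0)
  lvl2: tbl 0x4A, slot 2 ⇒ 0x4B003 (P1/RW1/US0/PS0)
  ✗ PROTECTION_VIOLATION  [3 reads]
#3 VA=0x301000638 (r,user):
  lvl0: tbl 0x3C, slot 12 ⇒ 0x4D007 (P1/RW1/US1/PS0)
  lvl1: tbl 0x4D, slot 8 ⇒ 0x50087 (P1/RW1/US1/PS1)
  ⇒ phys 0x50638 (huge @L1)  [2 reads]

Entries read for #0: 3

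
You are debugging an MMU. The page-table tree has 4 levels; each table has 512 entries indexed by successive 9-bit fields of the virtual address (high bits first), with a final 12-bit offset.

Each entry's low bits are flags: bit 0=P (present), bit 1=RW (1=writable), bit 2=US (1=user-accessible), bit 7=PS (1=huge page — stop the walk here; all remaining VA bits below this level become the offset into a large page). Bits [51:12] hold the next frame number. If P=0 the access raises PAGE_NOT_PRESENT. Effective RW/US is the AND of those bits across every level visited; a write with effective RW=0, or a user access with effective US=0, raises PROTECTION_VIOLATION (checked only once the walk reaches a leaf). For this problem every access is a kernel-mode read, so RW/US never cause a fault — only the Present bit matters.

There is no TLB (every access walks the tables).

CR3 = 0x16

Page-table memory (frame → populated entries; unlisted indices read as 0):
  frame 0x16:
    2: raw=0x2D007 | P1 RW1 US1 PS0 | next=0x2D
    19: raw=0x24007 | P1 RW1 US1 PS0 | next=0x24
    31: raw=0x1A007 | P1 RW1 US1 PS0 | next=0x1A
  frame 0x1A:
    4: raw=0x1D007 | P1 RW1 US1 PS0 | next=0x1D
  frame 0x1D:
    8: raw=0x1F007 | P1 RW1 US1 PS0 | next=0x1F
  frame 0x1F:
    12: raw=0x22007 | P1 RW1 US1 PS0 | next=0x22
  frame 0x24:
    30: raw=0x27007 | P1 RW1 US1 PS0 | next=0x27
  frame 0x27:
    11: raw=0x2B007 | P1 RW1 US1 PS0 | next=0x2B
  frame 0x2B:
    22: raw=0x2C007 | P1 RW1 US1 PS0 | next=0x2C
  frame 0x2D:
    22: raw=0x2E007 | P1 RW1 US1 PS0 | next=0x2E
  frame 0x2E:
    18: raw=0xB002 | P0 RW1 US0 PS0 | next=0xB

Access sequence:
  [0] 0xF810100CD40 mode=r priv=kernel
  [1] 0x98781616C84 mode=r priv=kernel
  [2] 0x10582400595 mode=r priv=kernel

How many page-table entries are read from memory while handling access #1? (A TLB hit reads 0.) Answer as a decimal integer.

Trace:
#0 VA=0xF810100CD40 (r,kernel):
  L0: frame=0x16 idx=31 entry=0x1A007 [P=1 RW=1 US=1 PS=0]
  L1: frame=0x1A idx=4 entry=0x1D007 [P=1 RW=1 US=1 PS=0]
  L2: frame=0x1D idx=8 entry=0x1F007 [P=1 RW=1 US=1 PS=0]
  L3: frame=0x1F idx=12 entry=0x22007 [P=1 RW=1 US=1 PS=0]
  → PA=0x22D40  (4 entries read)
#1 VA=0x98781616C84 (r,kernel):
  L0: frame=0x16 idx=19 entry=0x24007 [P=1 RW=1 US=1 PS=0]
  L1: frame=0x24 idx=30 entry=0x27007 [P=1 RW=1 US=1 PS=0]
  L2: frame=0x27 idx=11 entry=0x2B007 [P=1 RW=1 US=1 PS=0]
  L3: frame=0x2B idx=22 entry=0x2C007 [P=1 RW=1 US=1 PS=0]
  → PA=0x2CC84  (4 entries read)
#2 VA=0x10582400595 (r,kernel):
  L0: frame=0x16 idx=2 entry=0x2D007 [P=1 RW=1 US=1 PS=0]
  L1: frame=0x2D idx=22 entry=0x2E007 [P=1 RW=1 US=1 PS=0]
  L2: frame=0x2E idx=18 entry=0xB002 [P=0 RW=1 US=0 PS=0]
  ⇒ fault: PAGE_NOT_PRESENT  — 3 lookups

Entries read for #1: 4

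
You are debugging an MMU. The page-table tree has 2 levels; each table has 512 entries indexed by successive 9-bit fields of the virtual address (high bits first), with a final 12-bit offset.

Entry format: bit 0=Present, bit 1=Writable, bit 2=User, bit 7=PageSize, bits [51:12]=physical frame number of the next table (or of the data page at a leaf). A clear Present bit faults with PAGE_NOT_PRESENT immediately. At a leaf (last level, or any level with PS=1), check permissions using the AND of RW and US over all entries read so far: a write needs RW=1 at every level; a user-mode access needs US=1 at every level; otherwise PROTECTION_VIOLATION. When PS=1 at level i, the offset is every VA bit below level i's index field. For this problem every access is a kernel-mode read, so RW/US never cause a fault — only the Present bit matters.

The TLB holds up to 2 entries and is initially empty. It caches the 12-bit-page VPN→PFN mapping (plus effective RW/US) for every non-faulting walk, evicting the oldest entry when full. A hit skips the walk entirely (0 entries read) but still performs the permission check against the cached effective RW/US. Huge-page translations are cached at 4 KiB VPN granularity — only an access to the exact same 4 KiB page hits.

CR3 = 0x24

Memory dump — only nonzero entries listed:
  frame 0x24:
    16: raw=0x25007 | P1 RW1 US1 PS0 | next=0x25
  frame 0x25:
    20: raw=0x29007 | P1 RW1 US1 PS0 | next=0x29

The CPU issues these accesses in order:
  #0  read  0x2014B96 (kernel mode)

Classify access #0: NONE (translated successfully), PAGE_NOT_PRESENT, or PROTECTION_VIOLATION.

Walk each access:
#0 VA=0x2014B96 (r,kernel):
  lvl0: tbl 0x24, slot 16 ⇒ 0x25007 (P1/RW1/US1/PS0)
  lvl1: tbl 0x25, slot 20 ⇒ 0x29007 (P1/RW1/US1/PS0)
  ✓ 0x29B96  — 2 lookups

Access #0 fault: NONE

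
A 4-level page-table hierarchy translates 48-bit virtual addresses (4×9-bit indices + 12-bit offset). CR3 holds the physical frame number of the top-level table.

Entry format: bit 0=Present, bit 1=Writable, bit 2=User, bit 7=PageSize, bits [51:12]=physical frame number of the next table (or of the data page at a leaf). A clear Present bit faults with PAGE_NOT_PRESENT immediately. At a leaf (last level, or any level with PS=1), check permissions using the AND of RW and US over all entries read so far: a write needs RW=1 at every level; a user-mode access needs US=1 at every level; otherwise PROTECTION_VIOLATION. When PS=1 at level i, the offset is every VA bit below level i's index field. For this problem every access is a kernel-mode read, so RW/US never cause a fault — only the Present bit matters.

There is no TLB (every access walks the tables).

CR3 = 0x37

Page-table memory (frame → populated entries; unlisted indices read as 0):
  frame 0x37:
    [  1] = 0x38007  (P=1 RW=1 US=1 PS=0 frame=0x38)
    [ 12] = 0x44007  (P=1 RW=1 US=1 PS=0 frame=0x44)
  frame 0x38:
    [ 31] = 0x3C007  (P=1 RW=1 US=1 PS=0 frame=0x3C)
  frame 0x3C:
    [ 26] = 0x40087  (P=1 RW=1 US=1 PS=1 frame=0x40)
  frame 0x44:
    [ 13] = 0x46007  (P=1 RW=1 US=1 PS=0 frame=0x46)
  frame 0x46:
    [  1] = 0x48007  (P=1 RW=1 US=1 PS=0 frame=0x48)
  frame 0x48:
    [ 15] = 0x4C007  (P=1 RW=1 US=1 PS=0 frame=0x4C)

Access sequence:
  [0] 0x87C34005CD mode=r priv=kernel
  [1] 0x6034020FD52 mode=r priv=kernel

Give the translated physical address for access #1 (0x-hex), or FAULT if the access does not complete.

Per-access translation:
#0 VA=0x87C34005CD (r,kernel):
  L0 @0x37[1] → 0x38007  P=1,RW=1,US=1,PS=0
  L1 @0x38[31] → 0x3C007  P=1,RW=1,US=1,PS=0
  L2 @0x3C[26] → 0x40087  P=1,RW=1,US=1,PS=1
  ⇒ phys 0x405CD (huge @L2)  [3 reads]
#1 VA=0x6034020FD52 (r,kernel):
  L0 @0x37[12] → 0x44007  P=1,RW=1,US=1,PS=0
  L1 @0x44[13] → 0x46007  P=1,RW=1,US=1,PS=0
  L2 @0x46[1] → 0x48007  P=1,RW=1,US=1,PS=0
  L3 @0x48[15] → 0x4C007  P=1,RW=1,US=1,PS=0
  ⇒ phys 0x4CD52  [4 reads]

Access #1 PA: 0x4CD52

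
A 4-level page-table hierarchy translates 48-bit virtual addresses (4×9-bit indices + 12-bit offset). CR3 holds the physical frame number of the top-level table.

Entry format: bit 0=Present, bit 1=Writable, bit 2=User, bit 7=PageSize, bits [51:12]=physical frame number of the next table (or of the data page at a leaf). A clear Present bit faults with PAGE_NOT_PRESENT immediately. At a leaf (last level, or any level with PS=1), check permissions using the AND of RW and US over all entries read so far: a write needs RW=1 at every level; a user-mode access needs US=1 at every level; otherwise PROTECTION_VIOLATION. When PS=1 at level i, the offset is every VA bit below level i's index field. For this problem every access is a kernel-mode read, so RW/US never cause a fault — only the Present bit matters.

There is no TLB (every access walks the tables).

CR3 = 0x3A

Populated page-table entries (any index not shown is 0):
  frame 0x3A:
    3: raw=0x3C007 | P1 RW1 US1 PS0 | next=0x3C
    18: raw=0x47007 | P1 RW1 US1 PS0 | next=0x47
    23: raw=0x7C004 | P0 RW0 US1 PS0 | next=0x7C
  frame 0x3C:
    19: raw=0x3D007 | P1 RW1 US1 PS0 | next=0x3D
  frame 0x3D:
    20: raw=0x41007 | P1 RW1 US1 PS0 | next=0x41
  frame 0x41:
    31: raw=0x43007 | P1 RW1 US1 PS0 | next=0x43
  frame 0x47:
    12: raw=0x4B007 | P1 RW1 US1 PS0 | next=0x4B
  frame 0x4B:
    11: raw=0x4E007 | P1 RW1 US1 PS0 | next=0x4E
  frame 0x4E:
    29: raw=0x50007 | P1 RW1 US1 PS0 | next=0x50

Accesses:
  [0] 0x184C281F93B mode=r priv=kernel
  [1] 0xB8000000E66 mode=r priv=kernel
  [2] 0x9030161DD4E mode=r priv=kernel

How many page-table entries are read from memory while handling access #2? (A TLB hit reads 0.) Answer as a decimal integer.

Trace:
#0 VA=0x184C281F93B (r,kernel):
  L0 @0x3A[3] → 0x3C007  P=1,RW=1,US=1,PS=0
  L1 @0x3C[19] → 0x3D007  P=1,RW=1,US=1,PS=0
  L2 @0x3D[20] → 0x41007  P=1,RW=1,US=1,PS=0
  L3 @0x41[31] → 0x43007  P=1,RW=1,US=1,PS=0
  → PA=0x4393B  (4 entries read)
#1 VA=0xB8000000E66 (r,kernel):
  L0 @0x3A[23] → 0x7C004  P=0,RW=0,US=1,PS=0
  ✗ PAGE_NOT_PRESENT  [1 reads]
#2 VA=0x9030161DD4E (r,kernel):
  L0 @0x3A[18] → 0x47007  P=1,RW=1,US=1,PS=0
  L1 @0x47[12] → 0x4B007  P=1,RW=1,US=1,PS=0
  L2 @0x4B[11] → 0x4E007  P=1,RW=1,US=1,PS=0
  L3 @0x4E[29] → 0x50007  P=1,RW=1,US=1,PS=0
  → PA=0x50D4E  (4 entries read)

Entries read for #2: 4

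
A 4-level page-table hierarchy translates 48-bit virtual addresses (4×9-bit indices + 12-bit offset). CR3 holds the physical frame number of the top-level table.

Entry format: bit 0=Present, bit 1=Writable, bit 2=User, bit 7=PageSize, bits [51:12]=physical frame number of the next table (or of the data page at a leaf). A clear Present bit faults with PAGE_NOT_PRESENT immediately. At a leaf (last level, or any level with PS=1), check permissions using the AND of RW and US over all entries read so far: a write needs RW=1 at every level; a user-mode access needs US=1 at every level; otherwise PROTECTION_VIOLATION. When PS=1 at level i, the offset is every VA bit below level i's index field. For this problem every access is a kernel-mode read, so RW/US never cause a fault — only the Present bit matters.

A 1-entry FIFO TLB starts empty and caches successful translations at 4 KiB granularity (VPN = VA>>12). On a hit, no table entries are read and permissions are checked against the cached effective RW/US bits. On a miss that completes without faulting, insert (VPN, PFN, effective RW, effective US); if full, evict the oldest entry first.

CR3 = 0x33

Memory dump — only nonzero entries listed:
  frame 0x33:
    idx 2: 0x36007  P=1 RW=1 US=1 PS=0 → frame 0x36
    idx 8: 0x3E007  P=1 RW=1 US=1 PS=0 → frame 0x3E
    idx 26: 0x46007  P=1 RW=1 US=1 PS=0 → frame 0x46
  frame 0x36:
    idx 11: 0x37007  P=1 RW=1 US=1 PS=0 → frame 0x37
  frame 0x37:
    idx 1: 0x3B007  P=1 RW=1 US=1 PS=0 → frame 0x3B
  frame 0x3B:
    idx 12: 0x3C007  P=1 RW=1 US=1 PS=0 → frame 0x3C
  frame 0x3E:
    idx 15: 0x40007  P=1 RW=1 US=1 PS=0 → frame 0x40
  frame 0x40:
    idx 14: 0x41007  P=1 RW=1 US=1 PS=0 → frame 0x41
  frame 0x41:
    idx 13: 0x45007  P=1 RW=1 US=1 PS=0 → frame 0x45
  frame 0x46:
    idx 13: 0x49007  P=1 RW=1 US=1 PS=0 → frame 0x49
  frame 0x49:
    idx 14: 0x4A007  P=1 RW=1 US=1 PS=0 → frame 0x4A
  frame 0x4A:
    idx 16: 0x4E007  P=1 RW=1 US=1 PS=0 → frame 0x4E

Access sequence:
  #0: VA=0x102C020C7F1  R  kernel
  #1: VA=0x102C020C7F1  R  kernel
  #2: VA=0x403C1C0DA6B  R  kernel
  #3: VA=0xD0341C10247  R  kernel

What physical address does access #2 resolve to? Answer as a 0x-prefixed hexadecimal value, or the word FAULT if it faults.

Per-access translation:
#0 VA=0x102C020C7F1 (r,kernel):
  lvl0: tbl 0x33, slot 2 ⇒ 0x36007 (P1/RW1/US1/PS0)
  lvl1: tbl 0x36, slot 11 ⇒ 0x37007 (P1/RW1/US1/PS0)
  lvl2: tbl 0x37, slot 1 ⇒ 0x3B007 (P1/RW1/US1/PS0)
  lvl3: tbl 0x3B, slot 12 ⇒ 0x3C007 (P1/RW1/US1/PS0)
  ✓ 0x3C7F1  — 4 lookups
#1 VA=0x102C020C7F1 (r,kernel):
  TLB hit vpn=0x102C020C → PA=0x3C7F1
#2 VA=0x403C1C0DA6B (r,kernel):
  lvl0: tbl 0x33, slot 8 ⇒ 0x3E007 (P1/RW1/US1/PS0)
  lvl1: tbl 0x3E, slot 15 ⇒ 0x40007 (P1/RW1/US1/PS0)
  lvl2: tbl 0x40, slot 14 ⇒ 0x41007 (P1/RW1/US1/PS0)
  lvl3: tbl 0x41, slot 13 ⇒ 0x45007 (P1/RW1/US1/PS0)
  ✓ 0x45A6B  — 4 lookups
#3 VA=0xD0341C10247 (r,kernel):
  lvl0: tbl 0x33, slot 26 ⇒ 0x46007 (P1/RW1/US1/PS0)
  lvl1: tbl 0x46, slot 13 ⇒ 0x49007 (P1/RW1/US1/PS0)
  lvl2: tbl 0x49, slot 14 ⇒ 0x4A007 (P1/RW1/US1/PS0)
  lvl3: tbl 0x4A, slot 16 ⇒ 0x4E007 (P1/RW1/US1/PS0)
  ✓ 0x4E247  — 4 lookups

Access #2 PA: 0x45A6B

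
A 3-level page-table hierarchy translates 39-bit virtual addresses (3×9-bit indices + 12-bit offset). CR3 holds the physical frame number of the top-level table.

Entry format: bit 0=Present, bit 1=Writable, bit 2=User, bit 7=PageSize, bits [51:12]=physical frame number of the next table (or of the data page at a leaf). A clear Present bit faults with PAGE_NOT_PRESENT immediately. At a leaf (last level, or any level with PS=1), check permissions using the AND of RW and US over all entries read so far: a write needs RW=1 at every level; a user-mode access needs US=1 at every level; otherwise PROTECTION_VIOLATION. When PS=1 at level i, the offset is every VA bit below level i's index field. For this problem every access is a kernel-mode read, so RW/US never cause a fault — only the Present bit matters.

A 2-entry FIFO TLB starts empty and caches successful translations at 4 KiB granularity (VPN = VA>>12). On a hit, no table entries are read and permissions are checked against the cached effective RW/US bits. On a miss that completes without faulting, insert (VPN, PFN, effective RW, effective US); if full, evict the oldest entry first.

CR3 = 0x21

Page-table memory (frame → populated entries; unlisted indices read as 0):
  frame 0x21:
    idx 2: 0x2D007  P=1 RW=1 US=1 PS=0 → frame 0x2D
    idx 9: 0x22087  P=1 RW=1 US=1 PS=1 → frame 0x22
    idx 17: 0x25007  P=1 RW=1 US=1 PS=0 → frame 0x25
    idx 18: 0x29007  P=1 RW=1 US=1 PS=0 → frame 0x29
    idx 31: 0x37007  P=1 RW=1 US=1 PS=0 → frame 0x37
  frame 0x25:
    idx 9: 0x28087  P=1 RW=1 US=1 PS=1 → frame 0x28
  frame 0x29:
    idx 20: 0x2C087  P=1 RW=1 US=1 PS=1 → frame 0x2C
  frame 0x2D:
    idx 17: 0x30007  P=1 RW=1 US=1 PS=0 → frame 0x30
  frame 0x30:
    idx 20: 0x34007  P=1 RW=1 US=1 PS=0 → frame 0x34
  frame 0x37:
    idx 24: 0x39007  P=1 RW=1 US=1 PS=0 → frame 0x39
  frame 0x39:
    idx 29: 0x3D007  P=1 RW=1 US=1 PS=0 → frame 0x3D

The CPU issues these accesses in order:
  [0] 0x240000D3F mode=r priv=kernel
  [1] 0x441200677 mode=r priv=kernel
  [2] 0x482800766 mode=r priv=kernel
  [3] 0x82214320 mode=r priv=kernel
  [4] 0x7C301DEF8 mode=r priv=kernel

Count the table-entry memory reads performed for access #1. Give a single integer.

Trace:
#0 VA=0x240000D3F (r,kernel):
  [0] read 0x21 idx=9: raw=0x22087 flags P=1 W=1 U=1 S=1
  ✓ 0x22D3F (huge @L0)  — 1 lookups
#1 VA=0x441200677 (r,kernel):
  [0] read 0x21 idx=17: raw=0x25007 flags P=1 W=1 U=1 S=0
  [1] read 0x25 idx=9: raw=0x28087 flags P=1 W=1 U=1 S=1
  ✓ 0x28677 (huge @L1)  — 2 lookups
#2 VA=0x482800766 (r,kernel):
  [0] read 0x21 idx=18: raw=0x29007 flags P=1 W=1 U=1 S=0
  [1] read 0x29 idx=20: raw=0x2C087 flags P=1 W=1 U=1 S=1
  ✓ 0x2C766 (huge @L1)  — 2 lookups
#3 VA=0x82214320 (r,kernel):
  [0] read 0x21 idx=2: raw=0x2D007 flags P=1 W=1 U=1 S=0
  [1] read 0x2D idx=17: raw=0x30007 flags P=1 W=1 U=1 S=0
  [2] read 0x30 idx=20: raw=0x34007 flags P=1 W=1 U=1 S=0
  ✓ 0x34320  — 3 lookups
#4 VA=0x7C301DEF8 (r,kernel):
  [0] read 0x21 idx=31: raw=0x37007 flags P=1 W=1 U=1 S=0
  [1] read 0x37 idx=24: raw=0x39007 flags P=1 W=1 U=1 S=0
  [2] read 0x39 idx=29: raw=0x3D007 flags P=1 W=1 U=1 S=0
  ✓ 0x3DEF8  — 3 lookups

Entries read for #1: 2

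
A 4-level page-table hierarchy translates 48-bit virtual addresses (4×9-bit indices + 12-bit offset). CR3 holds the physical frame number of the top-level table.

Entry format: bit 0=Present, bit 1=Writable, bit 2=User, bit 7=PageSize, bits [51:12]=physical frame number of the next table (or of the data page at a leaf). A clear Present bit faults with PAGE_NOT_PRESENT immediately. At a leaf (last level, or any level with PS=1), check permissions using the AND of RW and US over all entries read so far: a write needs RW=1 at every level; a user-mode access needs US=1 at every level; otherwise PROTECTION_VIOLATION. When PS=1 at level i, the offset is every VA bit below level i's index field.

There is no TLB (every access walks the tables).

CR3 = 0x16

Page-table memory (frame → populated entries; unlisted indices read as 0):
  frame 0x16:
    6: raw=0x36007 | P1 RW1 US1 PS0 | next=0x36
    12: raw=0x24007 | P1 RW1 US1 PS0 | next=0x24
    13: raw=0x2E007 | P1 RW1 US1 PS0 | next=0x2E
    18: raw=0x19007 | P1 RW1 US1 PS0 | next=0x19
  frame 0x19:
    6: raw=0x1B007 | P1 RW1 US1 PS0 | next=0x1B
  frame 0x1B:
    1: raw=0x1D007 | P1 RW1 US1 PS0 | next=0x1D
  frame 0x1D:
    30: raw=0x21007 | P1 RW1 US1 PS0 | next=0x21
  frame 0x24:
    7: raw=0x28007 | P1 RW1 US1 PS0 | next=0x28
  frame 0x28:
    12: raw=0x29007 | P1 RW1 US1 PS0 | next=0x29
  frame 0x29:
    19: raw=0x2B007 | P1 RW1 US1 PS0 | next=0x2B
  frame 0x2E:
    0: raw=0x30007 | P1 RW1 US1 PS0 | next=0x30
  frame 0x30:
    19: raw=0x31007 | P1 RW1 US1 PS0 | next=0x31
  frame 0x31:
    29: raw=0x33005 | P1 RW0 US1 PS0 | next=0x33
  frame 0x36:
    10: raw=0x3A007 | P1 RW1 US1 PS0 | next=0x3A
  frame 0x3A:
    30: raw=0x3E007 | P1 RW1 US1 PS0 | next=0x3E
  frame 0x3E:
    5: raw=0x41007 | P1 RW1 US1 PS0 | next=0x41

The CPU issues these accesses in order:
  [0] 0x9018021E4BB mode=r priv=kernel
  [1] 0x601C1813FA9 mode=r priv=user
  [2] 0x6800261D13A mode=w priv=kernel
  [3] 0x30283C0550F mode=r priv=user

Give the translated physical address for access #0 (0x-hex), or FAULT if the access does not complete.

Trace:
#0 VA=0x9018021E4BB (r,kernel):
  L0 @0x16[18] → 0x19007  P=1,RW=1,US=1,PS=0
  L1 @0x19[6] → 0x1B007  P=1,RW=1,US=1,PS=0
  L2 @0x1B[1] → 0x1D007  P=1,RW=1,US=1,PS=0
  L3 @0x1D[30] → 0x21007  P=1,RW=1,US=1,PS=0
  ✓ 0x214BB  — 4 lookups
#1 VA=0x601C1813FA9 (r,user):
  L0 @0x16[12] → 0x24007  P=1,RW=1,US=1,PS=0
  L1 @0x24[7] → 0x28007  P=1,RW=1,US=1,PS=0
  L2 @0x28[12] → 0x29007  P=1,RW=1,US=1,PS=0
  L3 @0x29[19] → 0x2B007  P=1,RW=1,US=1,PS=0
  ✓ 0x2BFA9  — 4 lookups
#2 VA=0x6800261D13A (w,kernel):
  L0 @0x16[13] → 0x2E007  P=1,RW=1,US=1,PS=0
  L1 @0x2E[0] → 0x30007  P=1,RW=1,US=1,PS=0
  L2 @0x30[19] → 0x31007  P=1,RW=1,US=1,PS=0
  L3 @0x31[29] → 0x33005  P=1,RW=0,US=1,PS=0
  → PROTECTION_VIOLATION  (4 entries read)
#3 VA=0x30283C0550F (r,user):
  L0 @0x16[6] → 0x36007  P=1,RW=1,US=1,PS=0
  L1 @0x36[10] → 0x3A007  P=1,RW=1,US=1,PS=0
  L2 @0x3A[30] → 0x3E007  P=1,RW=1,US=1,PS=0
  L3 @0x3E[5] → 0x41007  P=1,RW=1,US=1,PS=0
  ✓ 0x4150F  — 4 lookups

Access #0 PA: 0x214BB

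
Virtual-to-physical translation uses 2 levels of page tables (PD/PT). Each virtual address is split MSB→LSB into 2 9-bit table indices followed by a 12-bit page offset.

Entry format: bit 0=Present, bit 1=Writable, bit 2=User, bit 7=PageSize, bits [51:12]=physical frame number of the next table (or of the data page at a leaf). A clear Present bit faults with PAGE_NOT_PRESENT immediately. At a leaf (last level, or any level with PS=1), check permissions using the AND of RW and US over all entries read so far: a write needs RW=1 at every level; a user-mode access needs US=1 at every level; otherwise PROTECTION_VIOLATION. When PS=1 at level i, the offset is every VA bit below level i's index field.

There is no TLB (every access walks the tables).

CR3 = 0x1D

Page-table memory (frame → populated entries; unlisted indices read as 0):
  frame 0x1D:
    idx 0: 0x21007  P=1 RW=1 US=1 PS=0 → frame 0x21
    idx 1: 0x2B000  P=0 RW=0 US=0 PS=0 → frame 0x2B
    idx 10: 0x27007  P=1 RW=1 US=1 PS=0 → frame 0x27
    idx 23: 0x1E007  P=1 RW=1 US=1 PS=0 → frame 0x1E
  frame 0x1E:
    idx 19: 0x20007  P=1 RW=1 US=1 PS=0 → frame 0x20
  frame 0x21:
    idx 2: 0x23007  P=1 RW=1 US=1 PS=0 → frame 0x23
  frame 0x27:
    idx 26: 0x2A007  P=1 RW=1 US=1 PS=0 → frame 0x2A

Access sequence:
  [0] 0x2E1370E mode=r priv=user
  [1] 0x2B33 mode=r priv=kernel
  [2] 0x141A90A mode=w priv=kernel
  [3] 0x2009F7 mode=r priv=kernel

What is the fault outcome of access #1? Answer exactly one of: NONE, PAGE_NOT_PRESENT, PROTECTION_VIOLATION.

Walk each access:
#0 VA=0x2E1370E (r,user):
  lvl0: tbl 0x1D, slot 23 ⇒ 0x1E007 (P1/RW1/US1/PS0)
  lvl1: tbl 0x1E, slot 19 ⇒ 0x20007 (P1/RW1/US1/PS0)
  ⇒ phys 0x2070E  [2 reads]
#1 VA=0x2B33 (r,kernel):
  lvl0: tbl 0x1D, slot 0 ⇒ 0x21007 (P1/RW1/US1/PS0)
  lvl1: tbl 0x21, slot 2 ⇒ 0x23007 (P1/RW1/US1/PS0)
  ⇒ phys 0x23B33  [2 reads]
#2 VA=0x141A90A (w,kernel):
  lvl0: tbl 0x1D, slot 10 ⇒ 0x27007 (P1/RW1/US1/PS0)
  lvl1: tbl 0x27, slot 26 ⇒ 0x2A007 (P1/RW1/US1/PS0)
  ⇒ phys 0x2A90A  [2 reads]
#3 VA=0x2009F7 (r,kernel):
  lvl0: tbl 0x1D, slot 1 ⇒ 0x2B000 (P0/RW0/US0/PS0)
  → PAGE_NOT_PRESENT  (1 entries read)

Access #1 fault: NONE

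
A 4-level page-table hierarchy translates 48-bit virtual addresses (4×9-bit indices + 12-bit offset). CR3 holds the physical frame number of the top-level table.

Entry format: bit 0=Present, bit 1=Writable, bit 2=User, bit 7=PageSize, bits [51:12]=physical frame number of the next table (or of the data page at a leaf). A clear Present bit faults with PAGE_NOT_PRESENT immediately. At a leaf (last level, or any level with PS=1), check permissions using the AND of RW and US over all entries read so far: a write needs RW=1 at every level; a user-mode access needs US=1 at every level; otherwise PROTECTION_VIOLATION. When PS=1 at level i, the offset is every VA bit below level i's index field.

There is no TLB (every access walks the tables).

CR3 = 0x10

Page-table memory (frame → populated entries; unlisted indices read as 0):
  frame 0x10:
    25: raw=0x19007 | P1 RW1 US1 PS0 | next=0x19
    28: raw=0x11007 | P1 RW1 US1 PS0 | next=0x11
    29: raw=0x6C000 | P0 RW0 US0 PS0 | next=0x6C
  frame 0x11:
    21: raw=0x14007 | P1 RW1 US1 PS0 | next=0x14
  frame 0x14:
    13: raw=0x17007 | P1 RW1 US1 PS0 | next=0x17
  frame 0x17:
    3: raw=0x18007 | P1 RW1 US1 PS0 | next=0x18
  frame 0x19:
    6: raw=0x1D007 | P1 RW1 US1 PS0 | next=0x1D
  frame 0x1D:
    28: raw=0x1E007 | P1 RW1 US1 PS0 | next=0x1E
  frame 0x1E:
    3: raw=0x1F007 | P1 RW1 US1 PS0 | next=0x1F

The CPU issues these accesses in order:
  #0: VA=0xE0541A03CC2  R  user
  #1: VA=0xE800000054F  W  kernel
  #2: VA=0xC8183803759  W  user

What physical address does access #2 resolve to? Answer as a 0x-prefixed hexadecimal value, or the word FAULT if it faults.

Trace:
#0 VA=0xE0541A03CC2 (r,user):
  L0: frame=0x10 idx=28 entry=0x11007 [P=1 RW=1 US=1 PS=0]
  L1: frame=0x11 idx=21 entry=0x14007 [P=1 RW=1 US=1 PS=0]
  L2: frame=0x14 idx=13 entry=0x17007 [P=1 RW=1 US=1 PS=0]
  L3: frame=0x17 idx=3 entry=0x18007 [P=1 RW=1 US=1 PS=0]
  → PA=0x18CC2  (4 entries read)
#1 VA=0xE800000054F (w,kernel):
  L0: frame=0x10 idx=29 entry=0x6C000 [P=0 RW=0 US=0 PS=0]
  → PAGE_NOT_PRESENT  (1 entries read)
#2 VA=0xC8183803759 (w,user):
  L0: frame=0x10 idx=25 entry=0x19007 [P=1 RW=1 US=1 PS=0]
  L1: frame=0x19 idx=6 entry=0x1D007 [P=1 RW=1 US=1 PS=0]
  L2: frame=0x1D idx=28 entry=0x1E007 [P=1 RW=1 US=1 PS=0]
  L3: frame=0x1E idx=3 entry=0x1F007 [P=1 RW=1 US=1 PS=0]
  → PA=0x1F759  (4 entries read)

Access #2 PA: 0x1F759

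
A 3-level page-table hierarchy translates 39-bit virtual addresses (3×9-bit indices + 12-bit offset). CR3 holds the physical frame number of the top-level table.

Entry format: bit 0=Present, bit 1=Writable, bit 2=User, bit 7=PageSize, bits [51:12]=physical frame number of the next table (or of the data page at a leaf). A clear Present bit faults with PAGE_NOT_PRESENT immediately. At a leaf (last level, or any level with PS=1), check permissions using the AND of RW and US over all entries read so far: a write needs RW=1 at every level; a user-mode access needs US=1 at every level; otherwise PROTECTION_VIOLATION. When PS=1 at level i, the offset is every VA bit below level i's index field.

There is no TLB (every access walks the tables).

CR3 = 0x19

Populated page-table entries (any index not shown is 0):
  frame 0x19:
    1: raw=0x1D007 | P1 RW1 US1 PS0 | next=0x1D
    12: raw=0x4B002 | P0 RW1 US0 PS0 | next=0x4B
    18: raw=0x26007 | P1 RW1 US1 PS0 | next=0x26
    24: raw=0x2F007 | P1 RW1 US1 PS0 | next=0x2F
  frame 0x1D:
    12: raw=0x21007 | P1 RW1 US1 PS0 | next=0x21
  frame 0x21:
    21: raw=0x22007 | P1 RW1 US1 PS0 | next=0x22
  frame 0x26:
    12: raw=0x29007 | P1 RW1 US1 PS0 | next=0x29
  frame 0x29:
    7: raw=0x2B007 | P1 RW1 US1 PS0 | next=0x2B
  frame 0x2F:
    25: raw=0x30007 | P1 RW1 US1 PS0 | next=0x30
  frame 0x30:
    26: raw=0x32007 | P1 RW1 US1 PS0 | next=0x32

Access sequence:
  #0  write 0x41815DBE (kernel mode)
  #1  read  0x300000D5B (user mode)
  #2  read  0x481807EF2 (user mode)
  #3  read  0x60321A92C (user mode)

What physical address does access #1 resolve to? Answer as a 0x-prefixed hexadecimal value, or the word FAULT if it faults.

Trace:
#0 VA=0x41815DBE (w,kernel):
  L0 @0x19[1] → 0x1D007  P=1,RW=1,US=1,PS=0
  L1 @0x1D[12] → 0x21007  P=1,RW=1,US=1,PS=0
  L2 @0x21[21] → 0x22007  P=1,RW=1,US=1,PS=0
  ⇒ phys 0x22DBE  [3 reads]
#1 VA=0x300000D5B (r,user):
  L0 @0x19[12] → 0x4B002  P=0,RW=1,US=0,PS=0
  ⇒ fault: PAGE_NOT_PRESENT  — 1 lookups
#2 VA=0x481807EF2 (r,user):
  L0 @0x19[18] → 0x26007  P=1,RW=1,US=1,PS=0
  L1 @0x26[12] → 0x29007  P=1,RW=1,US=1,PS=0
  L2 @0x29[7] → 0x2B007  P=1,RW=1,US=1,PS=0
  ⇒ phys 0x2BEF2  [3 reads]
#3 VA=0x60321A92C (r,user):
  L0 @0x19[24] → 0x2F007  P=1,RW=1,US=1,PS=0
  L1 @0x2F[25] → 0x30007  P=1,RW=1,US=1,PS=0
  L2 @0x30[26] → 0x32007  P=1,RW=1,US=1,PS=0
  ⇒ phys 0x3292C  [3 reads]

Access #1 PA: FAULT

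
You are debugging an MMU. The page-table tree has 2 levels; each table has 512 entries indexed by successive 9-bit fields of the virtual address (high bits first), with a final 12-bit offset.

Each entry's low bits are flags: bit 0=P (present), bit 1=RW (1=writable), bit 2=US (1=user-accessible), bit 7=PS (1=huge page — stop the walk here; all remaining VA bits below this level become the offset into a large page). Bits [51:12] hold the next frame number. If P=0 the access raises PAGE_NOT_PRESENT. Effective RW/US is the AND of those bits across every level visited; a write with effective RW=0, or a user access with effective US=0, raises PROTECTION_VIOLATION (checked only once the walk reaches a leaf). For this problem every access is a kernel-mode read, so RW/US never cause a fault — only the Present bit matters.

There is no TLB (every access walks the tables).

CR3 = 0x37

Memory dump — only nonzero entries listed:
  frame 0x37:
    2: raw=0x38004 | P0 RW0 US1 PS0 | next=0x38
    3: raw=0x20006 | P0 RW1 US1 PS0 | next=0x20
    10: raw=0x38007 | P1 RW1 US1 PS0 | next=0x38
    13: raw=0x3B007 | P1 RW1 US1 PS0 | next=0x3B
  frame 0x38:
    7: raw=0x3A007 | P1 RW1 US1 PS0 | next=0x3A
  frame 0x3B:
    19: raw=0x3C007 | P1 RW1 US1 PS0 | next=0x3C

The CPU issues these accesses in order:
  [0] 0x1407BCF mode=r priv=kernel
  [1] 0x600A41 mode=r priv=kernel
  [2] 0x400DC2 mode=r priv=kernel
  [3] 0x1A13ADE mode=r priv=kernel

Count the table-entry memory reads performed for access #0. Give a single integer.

Trace:
#0 VA=0x1407BCF (r,kernel):
  L0: frame=0x37 idx=10 entry=0x38007 [P=1 RW=1 US=1 PS=0]
  L1: frame=0x38 idx=7 entry=0x3A007 [P=1 RW=1 US=1 PS=0]
  ⇒ phys 0x3ABCF  [2 reads]
#1 VA=0x600A41 (r,kernel):
  L0: frame=0x37 idx=3 entry=0x20006 [P=0 RW=1 US=1 PS=0]
  ⇒ fault: PAGE_NOT_PRESENT  — 1 lookups
#2 VA=0x400DC2 (r,kernel):
  L0: frame=0x37 idx=2 entry=0x38004 [P=0 RW=0 US=1 PS=0]
  ⇒ fault: PAGE_NOT_PRESENT  — 1 lookups
#3 VA=0x1A13ADE (r,kernel):
  L0: frame=0x37 idx=13 entry=0x3B007 [P=1 RW=1 US=1 PS=0]
  L1: frame=0x3B idx=19 entry=0x3C007 [P=1 RW=1 US=1 PS=0]
  ⇒ phys 0x3CADE  [2 reads]

Entries read for #0: 2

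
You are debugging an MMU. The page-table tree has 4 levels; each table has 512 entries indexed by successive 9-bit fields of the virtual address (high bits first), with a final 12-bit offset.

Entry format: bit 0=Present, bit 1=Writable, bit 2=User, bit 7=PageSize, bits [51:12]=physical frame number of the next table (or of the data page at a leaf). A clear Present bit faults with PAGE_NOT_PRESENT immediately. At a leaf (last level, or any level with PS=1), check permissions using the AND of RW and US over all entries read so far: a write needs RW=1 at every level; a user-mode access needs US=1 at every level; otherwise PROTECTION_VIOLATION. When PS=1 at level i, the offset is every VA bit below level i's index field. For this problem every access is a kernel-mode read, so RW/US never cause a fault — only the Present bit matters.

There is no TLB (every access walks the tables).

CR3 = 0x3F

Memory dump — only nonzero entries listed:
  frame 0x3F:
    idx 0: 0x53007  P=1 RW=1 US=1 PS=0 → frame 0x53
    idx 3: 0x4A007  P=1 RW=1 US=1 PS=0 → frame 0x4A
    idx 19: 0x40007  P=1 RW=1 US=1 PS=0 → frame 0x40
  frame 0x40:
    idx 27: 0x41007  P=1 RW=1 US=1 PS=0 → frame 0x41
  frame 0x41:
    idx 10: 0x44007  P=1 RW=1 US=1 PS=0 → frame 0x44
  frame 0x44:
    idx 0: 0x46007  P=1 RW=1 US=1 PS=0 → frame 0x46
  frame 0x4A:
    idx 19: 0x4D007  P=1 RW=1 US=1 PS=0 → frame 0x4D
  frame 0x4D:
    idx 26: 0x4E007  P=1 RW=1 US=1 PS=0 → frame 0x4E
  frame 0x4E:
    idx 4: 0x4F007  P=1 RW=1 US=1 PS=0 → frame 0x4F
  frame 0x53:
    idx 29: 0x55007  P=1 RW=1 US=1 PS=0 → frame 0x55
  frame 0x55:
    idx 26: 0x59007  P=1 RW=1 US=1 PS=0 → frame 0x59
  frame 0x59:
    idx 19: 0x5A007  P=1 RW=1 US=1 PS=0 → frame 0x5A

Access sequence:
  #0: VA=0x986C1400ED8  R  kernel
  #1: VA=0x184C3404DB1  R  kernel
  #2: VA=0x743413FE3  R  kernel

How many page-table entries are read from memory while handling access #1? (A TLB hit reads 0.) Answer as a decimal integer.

Per-access translation:
#0 VA=0x986C1400ED8 (r,kernel):
  [0] read 0x3F idx=19: raw=0x40007 flags P=1 W=1 U=1 S=0
  [1] read 0x40 idx=27: raw=0x41007 flags P=1 W=1 U=1 S=0
  [2] read 0x41 idx=10: raw=0x44007 flags P=1 W=1 U=1 S=0
  [3] read 0x44 idx=0: raw=0x46007 flags P=1 W=1 U=1 S=0
  → PA=0x46ED8  (4 entries read)
#1 VA=0x184C3404DB1 (r,kernel):
  [0] read 0x3F idx=3: raw=0x4A007 flags P=1 W=1 U=1 S=0
  [1] read 0x4A idx=19: raw=0x4D007 flags P=1 W=1 U=1 S=0
  [2] read 0x4D idx=26: raw=0x4E007 flags P=1 W=1 U=1 S=0
  [3] read 0x4E idx=4: raw=0x4F007 flags P=1 W=1 U=1 S=0
  → PA=0x4FDB1  (4 entries read)
#2 VA=0x743413FE3 (r,kernel):
  [0] read 0x3F idx=0: raw=0x53007 flags P=1 W=1 U=1 S=0
  [1] read 0x53 idx=29: raw=0x55007 flags P=1 W=1 U=1 S=0
  [2] read 0x55 idx=26: raw=0x59007 flags P=1 W=1 U=1 S=0
  [3] read 0x59 idx=19: raw=0x5A007 flags P=1 W=1 U=1 S=0
  → PA=0x5AFE3  (4 entries read)

Entries read for #1: 4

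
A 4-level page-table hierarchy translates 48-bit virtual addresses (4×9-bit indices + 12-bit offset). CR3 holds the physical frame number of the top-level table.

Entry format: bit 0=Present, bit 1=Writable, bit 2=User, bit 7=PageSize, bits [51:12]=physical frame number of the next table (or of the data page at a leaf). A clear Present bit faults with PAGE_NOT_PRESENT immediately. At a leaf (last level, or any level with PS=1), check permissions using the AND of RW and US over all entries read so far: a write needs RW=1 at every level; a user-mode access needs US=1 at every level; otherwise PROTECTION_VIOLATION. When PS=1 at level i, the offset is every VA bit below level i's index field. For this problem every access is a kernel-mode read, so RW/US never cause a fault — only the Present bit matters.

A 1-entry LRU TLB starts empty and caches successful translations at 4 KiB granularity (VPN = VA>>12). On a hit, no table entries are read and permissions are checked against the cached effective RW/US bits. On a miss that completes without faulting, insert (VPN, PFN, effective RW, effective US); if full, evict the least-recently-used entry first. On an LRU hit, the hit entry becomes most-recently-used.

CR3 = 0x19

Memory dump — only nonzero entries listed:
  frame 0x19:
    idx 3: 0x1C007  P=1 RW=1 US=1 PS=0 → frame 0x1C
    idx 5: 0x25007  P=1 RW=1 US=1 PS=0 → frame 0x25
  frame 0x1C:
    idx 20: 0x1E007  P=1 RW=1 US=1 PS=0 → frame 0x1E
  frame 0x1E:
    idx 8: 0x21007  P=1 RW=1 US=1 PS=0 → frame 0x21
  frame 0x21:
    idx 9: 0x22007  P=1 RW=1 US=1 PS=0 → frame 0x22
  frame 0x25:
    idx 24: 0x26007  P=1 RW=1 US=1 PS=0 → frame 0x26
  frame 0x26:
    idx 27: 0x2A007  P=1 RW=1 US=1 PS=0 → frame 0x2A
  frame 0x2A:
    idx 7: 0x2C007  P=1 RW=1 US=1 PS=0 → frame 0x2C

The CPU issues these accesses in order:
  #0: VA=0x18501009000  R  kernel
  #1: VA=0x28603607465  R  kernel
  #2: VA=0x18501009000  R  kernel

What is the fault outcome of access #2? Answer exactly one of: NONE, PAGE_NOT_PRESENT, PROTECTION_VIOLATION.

Walk each access:
#0 VA=0x18501009000 (r,kernel):
  [0] read 0x19 idx=3: raw=0x1C007 flags P=1 W=1 U=1 S=0
  [1] read 0x1C idx=20: raw=0x1E007 flags P=1 W=1 U=1 S=0
  [2] read 0x1E idx=8: raw=0x21007 flags P=1 W=1 U=1 S=0
  [3] read 0x21 idx=9: raw=0x22007 flags P=1 W=1 U=1 S=0
  ✓ 0x22000  — 4 lookups
#1 VA=0x28603607465 (r,kernel):
  [0] read 0x19 idx=5: raw=0x25007 flags P=1 W=1 U=1 S=0
  [1] read 0x25 idx=24: raw=0x26007 flags P=1 W=1 U=1 S=0
  [2] read 0x26 idx=27: raw=0x2A007 flags P=1 W=1 U=1 S=0
  [3] read 0x2A idx=7: raw=0x2C007 flags P=1 W=1 U=1 S=0
  ✓ 0x2C465  — 4 lookups
#2 VA=0x18501009000 (r,kernel):
  [0] read 0x19 idx=3: raw=0x1C007 flags P=1 W=1 U=1 S=0
  [1] read 0x1C idx=20: raw=0x1E007 flags P=1 W=1 U=1 S=0
  [2] read 0x1E idx=8: raw=0x21007 flags P=1 W=1 U=1 S=0
  [3] read 0x21 idx=9: raw=0x22007 flags P=1 W=1 U=1 S=0
  ✓ 0x22000  — 4 lookups

Access #2 fault: NONE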